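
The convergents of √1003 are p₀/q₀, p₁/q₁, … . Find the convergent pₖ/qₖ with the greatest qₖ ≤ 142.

√1003 = [31; 1, 2, 31, 2, 1, 62, …] (period length 6).
Convergents:
  p_0/q_0 = 31/1
  p_1/q_1 = 32/1
  p_2/q_2 = 95/3
  p_3/q_3 = 2977/94
  p_4/q_4 = 6049/191
q_3 = 94 ≤ 142 < 191 = q_4, so the answer is 2977/94.

2977/94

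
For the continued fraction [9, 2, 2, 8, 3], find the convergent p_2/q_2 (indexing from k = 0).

Using pₖ = aₖpₖ₋₁ + pₖ₋₂, qₖ = aₖqₖ₋₁ + qₖ₋₂ (with p₋₁=1, p₋₂=0, q₋₁=0, q₋₂=1):
  k=0: a=9, p=9, q=1
  k=1: a=2, p=19, q=2
  k=2: a=2, p=47, q=5

47/5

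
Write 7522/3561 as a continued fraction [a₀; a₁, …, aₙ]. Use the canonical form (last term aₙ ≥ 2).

[2; 8, 1, 9, 3, 1, 9]

7522 = 2×3561 + 400
3561 = 8×400 + 361
400 = 1×361 + 39
361 = 9×39 + 10
39 = 3×10 + 9
10 = 1×9 + 1
9 = 9×1 + 0  (stop)
So 7522/3561 = [2; 8, 1, 9, 3, 1, 9].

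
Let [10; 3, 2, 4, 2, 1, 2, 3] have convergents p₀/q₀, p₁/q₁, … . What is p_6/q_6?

2768/269

Using pₖ = aₖpₖ₋₁ + pₖ₋₂, qₖ = aₖqₖ₋₁ + qₖ₋₂ (with p₋₁=1, p₋₂=0, q₋₁=0, q₋₂=1):
  k=0: a=10, p=10, q=1
  k=1: a=3, p=31, q=3
  k=2: a=2, p=72, q=7
  k=3: a=4, p=319, q=31
  k=4: a=2, p=710, q=69
  k=5: a=1, p=1029, q=100
  k=6: a=2, p=2768, q=269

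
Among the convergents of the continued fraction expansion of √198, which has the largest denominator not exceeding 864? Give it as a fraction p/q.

5530/393

√198 = [14; 14, 28, …] (period length 2).
Convergents:
  p_0/q_0 = 14/1
  p_1/q_1 = 197/14
  p_2/q_2 = 5530/393
  p_3/q_3 = 77617/5516
q_2 = 393 ≤ 864 < 5516 = q_3, so the answer is 5530/393.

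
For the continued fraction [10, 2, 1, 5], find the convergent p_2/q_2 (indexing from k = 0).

Using pₖ = aₖpₖ₋₁ + pₖ₋₂, qₖ = aₖqₖ₋₁ + qₖ₋₂ (with p₋₁=1, p₋₂=0, q₋₁=0, q₋₂=1):
  k=0: a=10, p=10, q=1
  k=1: a=2, p=21, q=2
  k=2: a=1, p=31, q=3

31/3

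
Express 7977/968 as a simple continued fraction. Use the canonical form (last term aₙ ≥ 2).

[8; 4, 6, 2, 8, 2]

7977 = 8×968 + 233
968 = 4×233 + 36
233 = 6×36 + 17
36 = 2×17 + 2
17 = 8×2 + 1
2 = 2×1 + 0  (stop)
So 7977/968 = [8; 4, 6, 2, 8, 2].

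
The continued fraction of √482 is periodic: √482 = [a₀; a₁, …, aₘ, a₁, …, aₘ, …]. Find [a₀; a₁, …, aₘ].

a₀ = ⌊√482⌋ = 21.
With m₀=0, d₀=1 and mₖ₊₁ = dₖaₖ − mₖ, dₖ₊₁ = (n − mₖ₊₁²)/dₖ, aₖ₊₁ = ⌊(a₀+mₖ₊₁)/dₖ₊₁⌋:
  k=1: m=21, d=41, a=1
  k=2: m=20, d=2, a=20
  k=3: m=20, d=41, a=1
  k=4: m=21, d=1, a=42
d=1 and a=2a₀=42 at k=4, so the next step gives (m, d) = (21, 41) again — its k=1 value — and the period has length 4.

[21; 1, 20, 1, 42]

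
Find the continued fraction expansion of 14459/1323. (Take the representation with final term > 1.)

[10; 1, 13, 13, 2, 3]

14459 = 10×1323 + 1229
1323 = 1×1229 + 94
1229 = 13×94 + 7
94 = 13×7 + 3
7 = 2×3 + 1
3 = 3×1 + 0  (stop)
So 14459/1323 = [10; 1, 13, 13, 2, 3].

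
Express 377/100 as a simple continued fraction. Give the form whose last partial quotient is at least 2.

377 = 3·100 + 77
100 = 1·77 + 23
77 = 3·23 + 8
23 = 2·8 + 7
8 = 1·7 + 1
7 = 7·1 + 0  (stop)
So 377/100 = [3; 1, 3, 2, 1, 7].

[3; 1, 3, 2, 1, 7]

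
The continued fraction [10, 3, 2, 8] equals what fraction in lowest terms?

Using pₖ = aₖpₖ₋₁ + pₖ₋₂ and qₖ = aₖqₖ₋₁ + qₖ₋₂:
  k=0: a=10, p=10, q=1
  k=1: a=3, p=31, q=3
  k=2: a=2, p=72, q=7
  k=3: a=8, p=607, q=59

607/59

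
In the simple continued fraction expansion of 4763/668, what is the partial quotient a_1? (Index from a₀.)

7

4763 = 7·668 + 87   →  a_0 = 7
668 = 7·87 + 59   →  a_1 = 7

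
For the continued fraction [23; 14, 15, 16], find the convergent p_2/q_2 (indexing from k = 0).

Using pₖ = aₖpₖ₋₁ + pₖ₋₂, qₖ = aₖqₖ₋₁ + qₖ₋₂ (with p₋₁=1, p₋₂=0, q₋₁=0, q₋₂=1):
  k=0: a=23, p=23, q=1
  k=1: a=14, p=323, q=14
  k=2: a=15, p=4868, q=211

4868/211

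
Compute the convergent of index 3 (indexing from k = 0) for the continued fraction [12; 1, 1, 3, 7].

88/7

Using pₖ = aₖpₖ₋₁ + pₖ₋₂, qₖ = aₖqₖ₋₁ + qₖ₋₂ (with p₋₁=1, p₋₂=0, q₋₁=0, q₋₂=1):
  k=0: a=12, p=12, q=1
  k=1: a=1, p=13, q=1
  k=2: a=1, p=25, q=2
  k=3: a=3, p=88, q=7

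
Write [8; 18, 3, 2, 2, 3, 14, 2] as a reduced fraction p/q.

Fold from the inside: start with 2/1.
  14 + 1/2 = 29/2
  3 + 2/29 = 89/29
  2 + 29/89 = 207/89
  2 + 89/207 = 503/207
  3 + 207/503 = 1716/503
  18 + 503/1716 = 31391/1716
  8 + 1716/31391 = 252844/31391

252844/31391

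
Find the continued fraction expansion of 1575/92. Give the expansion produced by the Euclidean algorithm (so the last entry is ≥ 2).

1575 = 17·92 + 11
92 = 8·11 + 4
11 = 2·4 + 3
4 = 1·3 + 1
3 = 3·1 + 0  (stop)
So 1575/92 = [17; 8, 2, 1, 3].

[17; 8, 2, 1, 3]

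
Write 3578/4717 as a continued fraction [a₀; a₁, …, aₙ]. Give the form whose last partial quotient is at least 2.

[0; 1, 3, 7, 13, 2, 2, 2]

3578 = 0×4717 + 3578
4717 = 1×3578 + 1139
3578 = 3×1139 + 161
1139 = 7×161 + 12
161 = 13×12 + 5
12 = 2×5 + 2
5 = 2×2 + 1
2 = 2×1 + 0  (stop)
So 3578/4717 = [0; 1, 3, 7, 13, 2, 2, 2].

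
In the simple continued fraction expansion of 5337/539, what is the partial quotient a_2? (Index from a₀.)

5337 = 9·539 + 486   →  a_0 = 9
539 = 1·486 + 53   →  a_1 = 1
486 = 9·53 + 9   →  a_2 = 9

9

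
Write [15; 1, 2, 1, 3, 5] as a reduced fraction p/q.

Using pₖ = aₖpₖ₋₁ + pₖ₋₂ and qₖ = aₖqₖ₋₁ + qₖ₋₂:
  k=0: a=15, p=15, q=1
  k=1: a=1, p=16, q=1
  k=2: a=2, p=47, q=3
  k=3: a=1, p=63, q=4
  k=4: a=3, p=236, q=15
  k=5: a=5, p=1243, q=79

1243/79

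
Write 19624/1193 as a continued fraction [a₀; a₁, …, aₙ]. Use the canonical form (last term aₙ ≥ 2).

19624 = 16·1193 + 536
1193 = 2·536 + 121
536 = 4·121 + 52
121 = 2·52 + 17
52 = 3·17 + 1
17 = 17·1 + 0  (stop)
So 19624/1193 = [16; 2, 4, 2, 3, 17].

[16; 2, 4, 2, 3, 17]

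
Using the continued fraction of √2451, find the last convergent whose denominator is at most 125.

3317/67

√2451 = [49; 1, 1, 32, 1, 1, 98, …] (period length 6).
Convergents:
  p_0/q_0 = 49/1
  p_1/q_1 = 50/1
  p_2/q_2 = 99/2
  p_3/q_3 = 3218/65
  p_4/q_4 = 3317/67
  p_5/q_5 = 6535/132
q_4 = 67 ≤ 125 < 132 = q_5, so the answer is 3317/67.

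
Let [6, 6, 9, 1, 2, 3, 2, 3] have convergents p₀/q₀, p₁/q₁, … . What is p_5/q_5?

3649/592

Using pₖ = aₖpₖ₋₁ + pₖ₋₂, qₖ = aₖqₖ₋₁ + qₖ₋₂ (with p₋₁=1, p₋₂=0, q₋₁=0, q₋₂=1):
  k=0: a=6, p=6, q=1
  k=1: a=6, p=37, q=6
  k=2: a=9, p=339, q=55
  k=3: a=1, p=376, q=61
  k=4: a=2, p=1091, q=177
  k=5: a=3, p=3649, q=592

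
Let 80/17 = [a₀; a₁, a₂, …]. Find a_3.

80 = 4·17 + 12   →  a_0 = 4
17 = 1·12 + 5   →  a_1 = 1
12 = 2·5 + 2   →  a_2 = 2
5 = 2·2 + 1   →  a_3 = 2

2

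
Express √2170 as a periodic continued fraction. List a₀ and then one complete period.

a₀ = ⌊√2170⌋ = 46.

[46; 1, 1, 2, 1, 1, 92]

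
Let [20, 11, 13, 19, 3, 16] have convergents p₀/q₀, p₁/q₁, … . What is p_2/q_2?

2893/144

Using pₖ = aₖpₖ₋₁ + pₖ₋₂, qₖ = aₖqₖ₋₁ + qₖ₋₂ (with p₋₁=1, p₋₂=0, q₋₁=0, q₋₂=1):
  k=0: a=20, p=20, q=1
  k=1: a=11, p=221, q=11
  k=2: a=13, p=2893, q=144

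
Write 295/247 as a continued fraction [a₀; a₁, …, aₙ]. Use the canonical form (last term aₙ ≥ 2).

[1; 5, 6, 1, 6]

295 = 1·247 + 48
247 = 5·48 + 7
48 = 6·7 + 6
7 = 1·6 + 1
6 = 6·1 + 0  (stop)
So 295/247 = [1; 5, 6, 1, 6].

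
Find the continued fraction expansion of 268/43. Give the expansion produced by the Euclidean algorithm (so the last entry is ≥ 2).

268 = 6*43 + 10
43 = 4*10 + 3
10 = 3*3 + 1
3 = 3*1 + 0  (stop)
So 268/43 = [6; 4, 3, 3].

[6; 4, 3, 3]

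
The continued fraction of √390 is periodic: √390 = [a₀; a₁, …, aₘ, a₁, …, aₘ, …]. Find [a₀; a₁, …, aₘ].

[19; 1, 2, 1, 38]

a₀ = ⌊√390⌋ = 19.
With m₀=0, d₀=1 and mₖ₊₁ = dₖaₖ − mₖ, dₖ₊₁ = (n − mₖ₊₁²)/dₖ, aₖ₊₁ = ⌊(a₀+mₖ₊₁)/dₖ₊₁⌋:
  k=1: m=19, d=29, a=1
  k=2: m=10, d=10, a=2
  k=3: m=10, d=29, a=1
  k=4: m=19, d=1, a=38
d=1 and a=2a₀=38 at k=4, so the next step gives (m, d) = (19, 29) again — its k=1 value — and the period has length 4.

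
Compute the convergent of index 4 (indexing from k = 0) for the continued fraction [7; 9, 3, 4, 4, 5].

Using pₖ = aₖpₖ₋₁ + pₖ₋₂, qₖ = aₖqₖ₋₁ + qₖ₋₂ (with p₋₁=1, p₋₂=0, q₋₁=0, q₋₂=1):
  k=0: a=7, p=7, q=1
  k=1: a=9, p=64, q=9
  k=2: a=3, p=199, q=28
  k=3: a=4, p=860, q=121
  k=4: a=4, p=3639, q=512

3639/512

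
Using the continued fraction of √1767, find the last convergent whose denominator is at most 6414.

98910/2353

√1767 = [42; 28, 84, …] (period length 2).
Convergents:
  p_0/q_0 = 42/1
  p_1/q_1 = 1177/28
  p_2/q_2 = 98910/2353
  p_3/q_3 = 2770657/65912
q_2 = 2353 ≤ 6414 < 65912 = q_3, so the answer is 98910/2353.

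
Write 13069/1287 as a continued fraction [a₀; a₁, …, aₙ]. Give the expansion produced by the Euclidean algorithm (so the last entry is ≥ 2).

13069 = 10*1287 + 199
1287 = 6*199 + 93
199 = 2*93 + 13
93 = 7*13 + 2
13 = 6*2 + 1
2 = 2*1 + 0  (stop)
So 13069/1287 = [10; 6, 2, 7, 6, 2].

[10; 6, 2, 7, 6, 2]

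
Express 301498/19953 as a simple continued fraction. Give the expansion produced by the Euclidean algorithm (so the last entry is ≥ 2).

301498 = 15·19953 + 2203
19953 = 9·2203 + 126
2203 = 17·126 + 61
126 = 2·61 + 4
61 = 15·4 + 1
4 = 4·1 + 0  (stop)
So 301498/19953 = [15; 9, 17, 2, 15, 4].

[15; 9, 17, 2, 15, 4]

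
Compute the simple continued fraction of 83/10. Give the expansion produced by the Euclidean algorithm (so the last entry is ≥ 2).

83 = 8*10 + 3
10 = 3*3 + 1
3 = 3*1 + 0  (stop)
So 83/10 = [8; 3, 3].

[8; 3, 3]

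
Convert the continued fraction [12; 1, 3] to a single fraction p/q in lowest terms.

51/4

Fold from the inside: start with 3/1.
  1 + 1/3 = 4/3
  12 + 3/4 = 51/4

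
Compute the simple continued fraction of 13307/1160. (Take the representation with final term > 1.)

13307 = 11·1160 + 547
1160 = 2·547 + 66
547 = 8·66 + 19
66 = 3·19 + 9
19 = 2·9 + 1
9 = 9·1 + 0  (stop)
So 13307/1160 = [11; 2, 8, 3, 2, 9].

[11; 2, 8, 3, 2, 9]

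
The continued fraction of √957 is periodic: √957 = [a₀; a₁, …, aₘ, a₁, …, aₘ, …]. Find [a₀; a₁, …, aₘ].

[30; 1, 14, 2, 14, 1, 60]

a₀ = ⌊√957⌋ = 30.
With m₀=0, d₀=1 and mₖ₊₁ = dₖaₖ − mₖ, dₖ₊₁ = (n − mₖ₊₁²)/dₖ, aₖ₊₁ = ⌊(a₀+mₖ₊₁)/dₖ₊₁⌋:
  k=1: m=30, d=57, a=1
  k=2: m=27, d=4, a=14
  k=3: m=29, d=29, a=2
  k=4: m=29, d=4, a=14
  k=5: m=27, d=57, a=1
  k=6: m=30, d=1, a=60
d=1 and a=2a₀=60 at k=6, so the next step gives (m, d) = (30, 57) again — its k=1 value — and the period has length 6.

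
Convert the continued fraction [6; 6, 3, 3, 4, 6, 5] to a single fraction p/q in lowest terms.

53679/8716

Using pₖ = aₖpₖ₋₁ + pₖ₋₂ and qₖ = aₖqₖ₋₁ + qₖ₋₂:
  k=0: a=6, p=6, q=1
  k=1: a=6, p=37, q=6
  k=2: a=3, p=117, q=19
  k=3: a=3, p=388, q=63
  k=4: a=4, p=1669, q=271
  k=5: a=6, p=10402, q=1689
  k=6: a=5, p=53679, q=8716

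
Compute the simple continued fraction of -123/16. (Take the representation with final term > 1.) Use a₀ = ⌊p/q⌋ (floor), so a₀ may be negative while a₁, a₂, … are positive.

[-8; 3, 5]

-123 = -8*16 + 5
16 = 3*5 + 1
5 = 5*1 + 0  (stop)
So -123/16 = [-8; 3, 5].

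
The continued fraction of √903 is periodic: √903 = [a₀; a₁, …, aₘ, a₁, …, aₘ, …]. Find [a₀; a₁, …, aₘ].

[30; 20, 60]

a₀ = ⌊√903⌋ = 30.
With m₀=0, d₀=1 and mₖ₊₁ = dₖaₖ − mₖ, dₖ₊₁ = (n − mₖ₊₁²)/dₖ, aₖ₊₁ = ⌊(a₀+mₖ₊₁)/dₖ₊₁⌋:
  k=1: m=30, d=3, a=20
  k=2: m=30, d=1, a=60
d=1 and a=2a₀=60 at k=2, so the next step gives (m, d) = (30, 3) again — its k=1 value — and the period has length 2.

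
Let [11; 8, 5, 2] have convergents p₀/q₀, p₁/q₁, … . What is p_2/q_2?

Using pₖ = aₖpₖ₋₁ + pₖ₋₂, qₖ = aₖqₖ₋₁ + qₖ₋₂ (with p₋₁=1, p₋₂=0, q₋₁=0, q₋₂=1):
  k=0: a=11, p=11, q=1
  k=1: a=8, p=89, q=8
  k=2: a=5, p=456, q=41

456/41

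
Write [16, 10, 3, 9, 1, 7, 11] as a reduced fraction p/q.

452950/28139

Using pₖ = aₖpₖ₋₁ + pₖ₋₂ and qₖ = aₖqₖ₋₁ + qₖ₋₂:
  k=0: a=16, p=16, q=1
  k=1: a=10, p=161, q=10
  k=2: a=3, p=499, q=31
  k=3: a=9, p=4652, q=289
  k=4: a=1, p=5151, q=320
  k=5: a=7, p=40709, q=2529
  k=6: a=11, p=452950, q=28139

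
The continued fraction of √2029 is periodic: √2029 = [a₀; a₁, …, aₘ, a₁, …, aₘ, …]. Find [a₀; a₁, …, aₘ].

a₀ = ⌊√2029⌋ = 45.
With m₀=0, d₀=1 and mₖ₊₁ = dₖaₖ − mₖ, dₖ₊₁ = (n − mₖ₊₁²)/dₖ, aₖ₊₁ = ⌊(a₀+mₖ₊₁)/dₖ₊₁⌋:
  k=1: m=45, d=4, a=22
  k=2: m=43, d=45, a=1
  k=3: m=2, d=45, a=1
  k=4: m=43, d=4, a=22
  k=5: m=45, d=1, a=90
d=1 and a=2a₀=90 at k=5, so the next step gives (m, d) = (45, 4) again — its k=1 value — and the period has length 5.

[45; 22, 1, 1, 22, 90]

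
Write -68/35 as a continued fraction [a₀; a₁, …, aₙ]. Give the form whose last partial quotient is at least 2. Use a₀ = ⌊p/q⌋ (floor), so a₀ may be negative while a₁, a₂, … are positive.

-68 = -2*35 + 2
35 = 17*2 + 1
2 = 2*1 + 0  (stop)
So -68/35 = [-2; 17, 2].

[-2; 17, 2]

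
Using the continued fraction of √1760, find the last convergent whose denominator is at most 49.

881/21

√1760 = [41; 1, 19, 1, 82, …] (period length 4).
Convergents:
  p_0/q_0 = 41/1
  p_1/q_1 = 42/1
  p_2/q_2 = 839/20
  p_3/q_3 = 881/21
  p_4/q_4 = 73081/1742
q_3 = 21 ≤ 49 < 1742 = q_4, so the answer is 881/21.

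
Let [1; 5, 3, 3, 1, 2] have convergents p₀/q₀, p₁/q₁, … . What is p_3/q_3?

63/53

Using pₖ = aₖpₖ₋₁ + pₖ₋₂, qₖ = aₖqₖ₋₁ + qₖ₋₂ (with p₋₁=1, p₋₂=0, q₋₁=0, q₋₂=1):
  k=0: a=1, p=1, q=1
  k=1: a=5, p=6, q=5
  k=2: a=3, p=19, q=16
  k=3: a=3, p=63, q=53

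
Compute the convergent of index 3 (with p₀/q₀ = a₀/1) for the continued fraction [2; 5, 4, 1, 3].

Using pₖ = aₖpₖ₋₁ + pₖ₋₂, qₖ = aₖqₖ₋₁ + qₖ₋₂ (with p₋₁=1, p₋₂=0, q₋₁=0, q₋₂=1):
  k=0: a=2, p=2, q=1
  k=1: a=5, p=11, q=5
  k=2: a=4, p=46, q=21
  k=3: a=1, p=57, q=26

57/26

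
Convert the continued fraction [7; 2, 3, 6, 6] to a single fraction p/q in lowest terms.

Fold from the inside: start with 6/1.
  6 + 1/6 = 37/6
  3 + 6/37 = 117/37
  2 + 37/117 = 271/117
  7 + 117/271 = 2014/271

2014/271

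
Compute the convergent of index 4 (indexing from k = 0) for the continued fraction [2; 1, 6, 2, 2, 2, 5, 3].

106/37

Using pₖ = aₖpₖ₋₁ + pₖ₋₂, qₖ = aₖqₖ₋₁ + qₖ₋₂ (with p₋₁=1, p₋₂=0, q₋₁=0, q₋₂=1):
  k=0: a=2, p=2, q=1
  k=1: a=1, p=3, q=1
  k=2: a=6, p=20, q=7
  k=3: a=2, p=43, q=15
  k=4: a=2, p=106, q=37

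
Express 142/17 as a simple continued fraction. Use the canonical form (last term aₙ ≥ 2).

142 = 8·17 + 6
17 = 2·6 + 5
6 = 1·5 + 1
5 = 5·1 + 0  (stop)
So 142/17 = [8; 2, 1, 5].

[8; 2, 1, 5]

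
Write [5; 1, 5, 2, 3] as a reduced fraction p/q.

263/45

Fold from the inside: start with 3/1.
  2 + 1/3 = 7/3
  5 + 3/7 = 38/7
  1 + 7/38 = 45/38
  5 + 38/45 = 263/45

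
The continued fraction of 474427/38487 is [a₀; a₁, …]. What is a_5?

474427 = 12·38487 + 12583   →  a_0 = 12
38487 = 3·12583 + 738   →  a_1 = 3
12583 = 17·738 + 37   →  a_2 = 17
738 = 19·37 + 35   →  a_3 = 19
37 = 1·35 + 2   →  a_4 = 1
35 = 17·2 + 1   →  a_5 = 17

17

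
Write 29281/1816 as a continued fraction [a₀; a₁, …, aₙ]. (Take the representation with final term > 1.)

29281 = 16·1816 + 225
1816 = 8·225 + 16
225 = 14·16 + 1
16 = 16·1 + 0  (stop)
So 29281/1816 = [16; 8, 14, 16].

[16; 8, 14, 16]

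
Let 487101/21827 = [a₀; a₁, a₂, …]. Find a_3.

487101 = 22·21827 + 6907   →  a_0 = 22
21827 = 3·6907 + 1106   →  a_1 = 3
6907 = 6·1106 + 271   →  a_2 = 6
1106 = 4·271 + 22   →  a_3 = 4

4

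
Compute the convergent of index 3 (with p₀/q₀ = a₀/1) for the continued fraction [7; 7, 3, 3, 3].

521/73

Using pₖ = aₖpₖ₋₁ + pₖ₋₂, qₖ = aₖqₖ₋₁ + qₖ₋₂ (with p₋₁=1, p₋₂=0, q₋₁=0, q₋₂=1):
  k=0: a=7, p=7, q=1
  k=1: a=7, p=50, q=7
  k=2: a=3, p=157, q=22
  k=3: a=3, p=521, q=73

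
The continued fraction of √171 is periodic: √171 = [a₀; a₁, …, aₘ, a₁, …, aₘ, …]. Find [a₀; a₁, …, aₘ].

[13; 13, 26]

a₀ = ⌊√171⌋ = 13.
With m₀=0, d₀=1 and mₖ₊₁ = dₖaₖ − mₖ, dₖ₊₁ = (n − mₖ₊₁²)/dₖ, aₖ₊₁ = ⌊(a₀+mₖ₊₁)/dₖ₊₁⌋:
  k=1: m=13, d=2, a=13
  k=2: m=13, d=1, a=26
d=1 and a=2a₀=26 at k=2, so the next step gives (m, d) = (13, 2) again — its k=1 value — and the period has length 2.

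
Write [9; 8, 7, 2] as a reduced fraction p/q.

Fold from the inside: start with 2/1.
  7 + 1/2 = 15/2
  8 + 2/15 = 122/15
  9 + 15/122 = 1113/122

1113/122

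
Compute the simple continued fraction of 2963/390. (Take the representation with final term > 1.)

[7; 1, 1, 2, 15, 5]

2963 = 7*390 + 233
390 = 1*233 + 157
233 = 1*157 + 76
157 = 2*76 + 5
76 = 15*5 + 1
5 = 5*1 + 0  (stop)
So 2963/390 = [7; 1, 1, 2, 15, 5].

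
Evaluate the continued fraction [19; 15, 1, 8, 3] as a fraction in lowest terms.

Using pₖ = aₖpₖ₋₁ + pₖ₋₂ and qₖ = aₖqₖ₋₁ + qₖ₋₂:
  k=0: a=19, p=19, q=1
  k=1: a=15, p=286, q=15
  k=2: a=1, p=305, q=16
  k=3: a=8, p=2726, q=143
  k=4: a=3, p=8483, q=445

8483/445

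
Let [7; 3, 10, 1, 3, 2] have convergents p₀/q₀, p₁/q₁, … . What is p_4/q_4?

Using pₖ = aₖpₖ₋₁ + pₖ₋₂, qₖ = aₖqₖ₋₁ + qₖ₋₂ (with p₋₁=1, p₋₂=0, q₋₁=0, q₋₂=1):
  k=0: a=7, p=7, q=1
  k=1: a=3, p=22, q=3
  k=2: a=10, p=227, q=31
  k=3: a=1, p=249, q=34
  k=4: a=3, p=974, q=133

974/133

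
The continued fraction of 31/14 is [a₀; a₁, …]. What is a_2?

1

31 = 2·14 + 3   →  a_0 = 2
14 = 4·3 + 2   →  a_1 = 4
3 = 1·2 + 1   →  a_2 = 1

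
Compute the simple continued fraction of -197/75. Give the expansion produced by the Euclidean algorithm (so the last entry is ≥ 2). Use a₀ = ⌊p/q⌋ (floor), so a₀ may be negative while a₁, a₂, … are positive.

[-3; 2, 1, 2, 9]

-197 = -3·75 + 28
75 = 2·28 + 19
28 = 1·19 + 9
19 = 2·9 + 1
9 = 9·1 + 0  (stop)
So -197/75 = [-3; 2, 1, 2, 9].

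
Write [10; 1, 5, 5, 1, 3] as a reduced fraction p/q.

1539/142

Using pₖ = aₖpₖ₋₁ + pₖ₋₂ and qₖ = aₖqₖ₋₁ + qₖ₋₂:
  k=0: a=10, p=10, q=1
  k=1: a=1, p=11, q=1
  k=2: a=5, p=65, q=6
  k=3: a=5, p=336, q=31
  k=4: a=1, p=401, q=37
  k=5: a=3, p=1539, q=142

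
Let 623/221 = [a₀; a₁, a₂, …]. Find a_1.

623 = 2·221 + 181   →  a_0 = 2
221 = 1·181 + 40   →  a_1 = 1

1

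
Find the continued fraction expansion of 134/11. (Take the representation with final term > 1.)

[12; 5, 2]

134 = 12×11 + 2
11 = 5×2 + 1
2 = 2×1 + 0  (stop)
So 134/11 = [12; 5, 2].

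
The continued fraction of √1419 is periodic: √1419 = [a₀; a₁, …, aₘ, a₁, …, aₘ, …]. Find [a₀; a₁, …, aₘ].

[37; 1, 2, 37, 2, 1, 74]

a₀ = ⌊√1419⌋ = 37.
With m₀=0, d₀=1 and mₖ₊₁ = dₖaₖ − mₖ, dₖ₊₁ = (n − mₖ₊₁²)/dₖ, aₖ₊₁ = ⌊(a₀+mₖ₊₁)/dₖ₊₁⌋:
  k=1: m=37, d=50, a=1
  k=2: m=13, d=25, a=2
  k=3: m=37, d=2, a=37
  k=4: m=37, d=25, a=2
  k=5: m=13, d=50, a=1
  k=6: m=37, d=1, a=74
d=1 and a=2a₀=74 at k=6, so the next step gives (m, d) = (37, 50) again — its k=1 value — and the period has length 6.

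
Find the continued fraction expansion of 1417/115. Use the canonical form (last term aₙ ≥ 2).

[12; 3, 9, 4]

1417 = 12·115 + 37
115 = 3·37 + 4
37 = 9·4 + 1
4 = 4·1 + 0  (stop)
So 1417/115 = [12; 3, 9, 4].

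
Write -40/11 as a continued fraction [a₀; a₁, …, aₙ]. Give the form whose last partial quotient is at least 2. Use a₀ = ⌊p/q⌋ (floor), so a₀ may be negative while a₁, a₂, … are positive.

[-4; 2, 1, 3]

-40 = -4·11 + 4
11 = 2·4 + 3
4 = 1·3 + 1
3 = 3·1 + 0  (stop)
So -40/11 = [-4; 2, 1, 3].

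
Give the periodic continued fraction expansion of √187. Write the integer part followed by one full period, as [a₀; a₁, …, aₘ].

[13; 1, 2, 13, 2, 1, 26]

a₀ = ⌊√187⌋ = 13.
With m₀=0, d₀=1 and mₖ₊₁ = dₖaₖ − mₖ, dₖ₊₁ = (n − mₖ₊₁²)/dₖ, aₖ₊₁ = ⌊(a₀+mₖ₊₁)/dₖ₊₁⌋:
  k=1: m=13, d=18, a=1
  k=2: m=5, d=9, a=2
  k=3: m=13, d=2, a=13
  k=4: m=13, d=9, a=2
  k=5: m=5, d=18, a=1
  k=6: m=13, d=1, a=26
d=1 and a=2a₀=26 at k=6, so the next step gives (m, d) = (13, 18) again — its k=1 value — and the period has length 6.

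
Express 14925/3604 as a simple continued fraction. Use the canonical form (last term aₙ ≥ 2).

[4; 7, 12, 2, 2, 2, 3]

14925 = 4·3604 + 509
3604 = 7·509 + 41
509 = 12·41 + 17
41 = 2·17 + 7
17 = 2·7 + 3
7 = 2·3 + 1
3 = 3·1 + 0  (stop)
So 14925/3604 = [4; 7, 12, 2, 2, 2, 3].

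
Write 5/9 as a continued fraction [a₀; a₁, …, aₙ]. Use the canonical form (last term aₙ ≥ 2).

5 = 0×9 + 5
9 = 1×5 + 4
5 = 1×4 + 1
4 = 4×1 + 0  (stop)
So 5/9 = [0; 1, 1, 4].

[0; 1, 1, 4]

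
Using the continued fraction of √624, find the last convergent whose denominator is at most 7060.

√624 = [24; 1, 48, …] (period length 2).
Convergents:
  p_0/q_0 = 24/1
  p_1/q_1 = 25/1
  p_2/q_2 = 1224/49
  p_3/q_3 = 1249/50
  p_4/q_4 = 61176/2449
  p_5/q_5 = 62425/2499
  p_6/q_6 = 3057576/122401
q_5 = 2499 ≤ 7060 < 122401 = q_6, so the answer is 62425/2499.

62425/2499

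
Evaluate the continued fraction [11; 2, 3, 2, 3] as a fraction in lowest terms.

Using pₖ = aₖpₖ₋₁ + pₖ₋₂ and qₖ = aₖqₖ₋₁ + qₖ₋₂:
  k=0: a=11, p=11, q=1
  k=1: a=2, p=23, q=2
  k=2: a=3, p=80, q=7
  k=3: a=2, p=183, q=16
  k=4: a=3, p=629, q=55

629/55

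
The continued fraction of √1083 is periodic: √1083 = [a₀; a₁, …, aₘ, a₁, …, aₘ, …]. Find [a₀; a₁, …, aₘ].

a₀ = ⌊√1083⌋ = 32.
With m₀=0, d₀=1 and mₖ₊₁ = dₖaₖ − mₖ, dₖ₊₁ = (n − mₖ₊₁²)/dₖ, aₖ₊₁ = ⌊(a₀+mₖ₊₁)/dₖ₊₁⌋:
  k=1: m=32, d=59, a=1
  k=2: m=27, d=6, a=9
  k=3: m=27, d=59, a=1
  k=4: m=32, d=1, a=64
d=1 and a=2a₀=64 at k=4, so the next step gives (m, d) = (32, 59) again — its k=1 value — and the period has length 4.

[32; 1, 9, 1, 64]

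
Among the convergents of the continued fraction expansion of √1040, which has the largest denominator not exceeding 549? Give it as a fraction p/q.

8288/257

√1040 = [32; 4, 64, …] (period length 2).
Convergents:
  p_0/q_0 = 32/1
  p_1/q_1 = 129/4
  p_2/q_2 = 8288/257
  p_3/q_3 = 33281/1032
q_2 = 257 ≤ 549 < 1032 = q_3, so the answer is 8288/257.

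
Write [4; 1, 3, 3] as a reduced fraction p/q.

Using pₖ = aₖpₖ₋₁ + pₖ₋₂ and qₖ = aₖqₖ₋₁ + qₖ₋₂:
  k=0: a=4, p=4, q=1
  k=1: a=1, p=5, q=1
  k=2: a=3, p=19, q=4
  k=3: a=3, p=62, q=13

62/13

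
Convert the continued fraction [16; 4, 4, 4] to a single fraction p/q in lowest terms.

Using pₖ = aₖpₖ₋₁ + pₖ₋₂ and qₖ = aₖqₖ₋₁ + qₖ₋₂:
  k=0: a=16, p=16, q=1
  k=1: a=4, p=65, q=4
  k=2: a=4, p=276, q=17
  k=3: a=4, p=1169, q=72

1169/72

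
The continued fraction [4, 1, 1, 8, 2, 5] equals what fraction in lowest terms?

Using pₖ = aₖpₖ₋₁ + pₖ₋₂ and qₖ = aₖqₖ₋₁ + qₖ₋₂:
  k=0: a=4, p=4, q=1
  k=1: a=1, p=5, q=1
  k=2: a=1, p=9, q=2
  k=3: a=8, p=77, q=17
  k=4: a=2, p=163, q=36
  k=5: a=5, p=892, q=197

892/197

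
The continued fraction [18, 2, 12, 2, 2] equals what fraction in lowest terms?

Using pₖ = aₖpₖ₋₁ + pₖ₋₂ and qₖ = aₖqₖ₋₁ + qₖ₋₂:
  k=0: a=18, p=18, q=1
  k=1: a=2, p=37, q=2
  k=2: a=12, p=462, q=25
  k=3: a=2, p=961, q=52
  k=4: a=2, p=2384, q=129

2384/129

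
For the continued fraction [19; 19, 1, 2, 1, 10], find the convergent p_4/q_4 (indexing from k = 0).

1505/79

Using pₖ = aₖpₖ₋₁ + pₖ₋₂, qₖ = aₖqₖ₋₁ + qₖ₋₂ (with p₋₁=1, p₋₂=0, q₋₁=0, q₋₂=1):
  k=0: a=19, p=19, q=1
  k=1: a=19, p=362, q=19
  k=2: a=1, p=381, q=20
  k=3: a=2, p=1124, q=59
  k=4: a=1, p=1505, q=79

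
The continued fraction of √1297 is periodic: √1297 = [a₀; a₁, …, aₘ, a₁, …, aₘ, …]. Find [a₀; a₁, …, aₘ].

[36; 72]

a₀ = ⌊√1297⌋ = 36.
With m₀=0, d₀=1 and mₖ₊₁ = dₖaₖ − mₖ, dₖ₊₁ = (n − mₖ₊₁²)/dₖ, aₖ₊₁ = ⌊(a₀+mₖ₊₁)/dₖ₊₁⌋:
  k=1: m=36, d=1, a=72
d=1 and a=2a₀=72 at k=1, so the next step gives (m, d) = (36, 1) again — its k=1 value — and the period has length 1.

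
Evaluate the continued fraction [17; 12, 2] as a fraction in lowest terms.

Fold from the inside: start with 2/1.
  12 + 1/2 = 25/2
  17 + 2/25 = 427/25

427/25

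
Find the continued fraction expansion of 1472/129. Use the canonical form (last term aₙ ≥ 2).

1472 = 11×129 + 53
129 = 2×53 + 23
53 = 2×23 + 7
23 = 3×7 + 2
7 = 3×2 + 1
2 = 2×1 + 0  (stop)
So 1472/129 = [11; 2, 2, 3, 3, 2].

[11; 2, 2, 3, 3, 2]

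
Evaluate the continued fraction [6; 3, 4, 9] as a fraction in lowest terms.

Using pₖ = aₖpₖ₋₁ + pₖ₋₂ and qₖ = aₖqₖ₋₁ + qₖ₋₂:
  k=0: a=6, p=6, q=1
  k=1: a=3, p=19, q=3
  k=2: a=4, p=82, q=13
  k=3: a=9, p=757, q=120

757/120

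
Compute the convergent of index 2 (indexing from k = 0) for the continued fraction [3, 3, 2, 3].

23/7

Using pₖ = aₖpₖ₋₁ + pₖ₋₂, qₖ = aₖqₖ₋₁ + qₖ₋₂ (with p₋₁=1, p₋₂=0, q₋₁=0, q₋₂=1):
  k=0: a=3, p=3, q=1
  k=1: a=3, p=10, q=3
  k=2: a=2, p=23, q=7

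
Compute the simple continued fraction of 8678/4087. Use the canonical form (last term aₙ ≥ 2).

[2; 8, 9, 6, 9]

8678 = 2*4087 + 504
4087 = 8*504 + 55
504 = 9*55 + 9
55 = 6*9 + 1
9 = 9*1 + 0  (stop)
So 8678/4087 = [2; 8, 9, 6, 9].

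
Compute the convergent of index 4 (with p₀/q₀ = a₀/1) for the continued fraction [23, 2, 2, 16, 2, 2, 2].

3955/169

Using pₖ = aₖpₖ₋₁ + pₖ₋₂, qₖ = aₖqₖ₋₁ + qₖ₋₂ (with p₋₁=1, p₋₂=0, q₋₁=0, q₋₂=1):
  k=0: a=23, p=23, q=1
  k=1: a=2, p=47, q=2
  k=2: a=2, p=117, q=5
  k=3: a=16, p=1919, q=82
  k=4: a=2, p=3955, q=169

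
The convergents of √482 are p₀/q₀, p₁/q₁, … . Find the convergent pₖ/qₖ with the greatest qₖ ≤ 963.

20747/945

√482 = [21; 1, 20, 1, 42, …] (period length 4).
Convergents:
  p_0/q_0 = 21/1
  p_1/q_1 = 22/1
  p_2/q_2 = 461/21
  p_3/q_3 = 483/22
  p_4/q_4 = 20747/945
  p_5/q_5 = 21230/967
q_4 = 945 ≤ 963 < 967 = q_5, so the answer is 20747/945.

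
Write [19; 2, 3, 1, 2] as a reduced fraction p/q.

486/25

Fold from the inside: start with 2/1.
  1 + 1/2 = 3/2
  3 + 2/3 = 11/3
  2 + 3/11 = 25/11
  19 + 11/25 = 486/25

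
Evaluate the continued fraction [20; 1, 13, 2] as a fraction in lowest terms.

607/29

Using pₖ = aₖpₖ₋₁ + pₖ₋₂ and qₖ = aₖqₖ₋₁ + qₖ₋₂:
  k=0: a=20, p=20, q=1
  k=1: a=1, p=21, q=1
  k=2: a=13, p=293, q=14
  k=3: a=2, p=607, q=29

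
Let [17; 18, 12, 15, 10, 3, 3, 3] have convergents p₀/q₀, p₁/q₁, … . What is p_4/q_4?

Using pₖ = aₖpₖ₋₁ + pₖ₋₂, qₖ = aₖqₖ₋₁ + qₖ₋₂ (with p₋₁=1, p₋₂=0, q₋₁=0, q₋₂=1):
  k=0: a=17, p=17, q=1
  k=1: a=18, p=307, q=18
  k=2: a=12, p=3701, q=217
  k=3: a=15, p=55822, q=3273
  k=4: a=10, p=561921, q=32947

561921/32947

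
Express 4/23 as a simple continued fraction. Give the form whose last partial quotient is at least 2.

4 = 0·23 + 4
23 = 5·4 + 3
4 = 1·3 + 1
3 = 3·1 + 0  (stop)
So 4/23 = [0; 5, 1, 3].

[0; 5, 1, 3]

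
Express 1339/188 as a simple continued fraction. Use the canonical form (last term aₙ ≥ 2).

[7; 8, 5, 1, 3]

1339 = 7×188 + 23
188 = 8×23 + 4
23 = 5×4 + 3
4 = 1×3 + 1
3 = 3×1 + 0  (stop)
So 1339/188 = [7; 8, 5, 1, 3].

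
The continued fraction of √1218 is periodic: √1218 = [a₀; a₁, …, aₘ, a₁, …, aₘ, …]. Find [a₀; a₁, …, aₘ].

a₀ = ⌊√1218⌋ = 34.

[34; 1, 8, 1, 68]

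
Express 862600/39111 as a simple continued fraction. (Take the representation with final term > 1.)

862600 = 22×39111 + 2158
39111 = 18×2158 + 267
2158 = 8×267 + 22
267 = 12×22 + 3
22 = 7×3 + 1
3 = 3×1 + 0  (stop)
So 862600/39111 = [22; 18, 8, 12, 7, 3].

[22; 18, 8, 12, 7, 3]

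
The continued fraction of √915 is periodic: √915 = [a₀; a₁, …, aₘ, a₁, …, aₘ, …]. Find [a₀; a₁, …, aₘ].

a₀ = ⌊√915⌋ = 30.

[30; 4, 60]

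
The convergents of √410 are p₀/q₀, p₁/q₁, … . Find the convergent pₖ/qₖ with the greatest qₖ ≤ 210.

3260/161

√410 = [20; 4, 40, …] (period length 2).
Convergents:
  p_0/q_0 = 20/1
  p_1/q_1 = 81/4
  p_2/q_2 = 3260/161
  p_3/q_3 = 13121/648
q_2 = 161 ≤ 210 < 648 = q_3, so the answer is 3260/161.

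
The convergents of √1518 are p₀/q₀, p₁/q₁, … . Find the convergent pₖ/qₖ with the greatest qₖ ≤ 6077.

√1518 = [38; 1, 24, 1, 76, …] (period length 4).
Convergents:
  p_0/q_0 = 38/1
  p_1/q_1 = 39/1
  p_2/q_2 = 974/25
  p_3/q_3 = 1013/26
  p_4/q_4 = 77962/2001
  p_5/q_5 = 78975/2027
  p_6/q_6 = 1973362/50649
q_5 = 2027 ≤ 6077 < 50649 = q_6, so the answer is 78975/2027.

78975/2027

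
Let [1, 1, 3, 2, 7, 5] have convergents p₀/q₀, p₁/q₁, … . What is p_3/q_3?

Using pₖ = aₖpₖ₋₁ + pₖ₋₂, qₖ = aₖqₖ₋₁ + qₖ₋₂ (with p₋₁=1, p₋₂=0, q₋₁=0, q₋₂=1):
  k=0: a=1, p=1, q=1
  k=1: a=1, p=2, q=1
  k=2: a=3, p=7, q=4
  k=3: a=2, p=16, q=9

16/9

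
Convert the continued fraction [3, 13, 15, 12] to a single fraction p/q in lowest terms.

7276/2365

Fold from the inside: start with 12/1.
  15 + 1/12 = 181/12
  13 + 12/181 = 2365/181
  3 + 181/2365 = 7276/2365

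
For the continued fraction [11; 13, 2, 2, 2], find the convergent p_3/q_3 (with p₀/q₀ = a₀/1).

742/67

Using pₖ = aₖpₖ₋₁ + pₖ₋₂, qₖ = aₖqₖ₋₁ + qₖ₋₂ (with p₋₁=1, p₋₂=0, q₋₁=0, q₋₂=1):
  k=0: a=11, p=11, q=1
  k=1: a=13, p=144, q=13
  k=2: a=2, p=299, q=27
  k=3: a=2, p=742, q=67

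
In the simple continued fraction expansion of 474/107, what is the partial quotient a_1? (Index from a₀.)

2

474 = 4·107 + 46   →  a_0 = 4
107 = 2·46 + 15   →  a_1 = 2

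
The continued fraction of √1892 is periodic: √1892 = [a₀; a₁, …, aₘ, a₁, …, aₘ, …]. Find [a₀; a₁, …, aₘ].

a₀ = ⌊√1892⌋ = 43.
With m₀=0, d₀=1 and mₖ₊₁ = dₖaₖ − mₖ, dₖ₊₁ = (n − mₖ₊₁²)/dₖ, aₖ₊₁ = ⌊(a₀+mₖ₊₁)/dₖ₊₁⌋:
  k=1: m=43, d=43, a=2
  k=2: m=43, d=1, a=86
d=1 and a=2a₀=86 at k=2, so the next step gives (m, d) = (43, 43) again — its k=1 value — and the period has length 2.

[43; 2, 86]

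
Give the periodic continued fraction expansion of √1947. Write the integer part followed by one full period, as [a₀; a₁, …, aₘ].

[44; 8, 88]

a₀ = ⌊√1947⌋ = 44.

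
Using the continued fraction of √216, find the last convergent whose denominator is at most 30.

338/23

√216 = [14; 1, 2, 3, 2, 1, 28, …] (period length 6).
Convergents:
  p_0/q_0 = 14/1
  p_1/q_1 = 15/1
  p_2/q_2 = 44/3
  p_3/q_3 = 147/10
  p_4/q_4 = 338/23
  p_5/q_5 = 485/33
q_4 = 23 ≤ 30 < 33 = q_5, so the answer is 338/23.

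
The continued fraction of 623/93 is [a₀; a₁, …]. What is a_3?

623 = 6·93 + 65   →  a_0 = 6
93 = 1·65 + 28   →  a_1 = 1
65 = 2·28 + 9   →  a_2 = 2
28 = 3·9 + 1   →  a_3 = 3

3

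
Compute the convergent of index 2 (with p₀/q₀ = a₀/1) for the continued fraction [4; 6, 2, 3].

54/13

Using pₖ = aₖpₖ₋₁ + pₖ₋₂, qₖ = aₖqₖ₋₁ + qₖ₋₂ (with p₋₁=1, p₋₂=0, q₋₁=0, q₋₂=1):
  k=0: a=4, p=4, q=1
  k=1: a=6, p=25, q=6
  k=2: a=2, p=54, q=13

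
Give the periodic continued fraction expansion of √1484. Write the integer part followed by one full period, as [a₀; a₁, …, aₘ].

a₀ = ⌊√1484⌋ = 38.
With m₀=0, d₀=1 and mₖ₊₁ = dₖaₖ − mₖ, dₖ₊₁ = (n − mₖ₊₁²)/dₖ, aₖ₊₁ = ⌊(a₀+mₖ₊₁)/dₖ₊₁⌋:
  k=1: m=38, d=40, a=1
  k=2: m=2, d=37, a=1
  k=3: m=35, d=7, a=10
  k=4: m=35, d=37, a=1
  k=5: m=2, d=40, a=1
  k=6: m=38, d=1, a=76
d=1 and a=2a₀=76 at k=6, so the next step gives (m, d) = (38, 40) again — its k=1 value — and the period has length 6.

[38; 1, 1, 10, 1, 1, 76]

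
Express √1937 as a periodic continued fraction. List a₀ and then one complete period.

[44; 88]

a₀ = ⌊√1937⌋ = 44.
With m₀=0, d₀=1 and mₖ₊₁ = dₖaₖ − mₖ, dₖ₊₁ = (n − mₖ₊₁²)/dₖ, aₖ₊₁ = ⌊(a₀+mₖ₊₁)/dₖ₊₁⌋:
  k=1: m=44, d=1, a=88
d=1 and a=2a₀=88 at k=1, so the next step gives (m, d) = (44, 1) again — its k=1 value — and the period has length 1.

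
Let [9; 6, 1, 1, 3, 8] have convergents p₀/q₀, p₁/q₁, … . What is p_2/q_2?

Using pₖ = aₖpₖ₋₁ + pₖ₋₂, qₖ = aₖqₖ₋₁ + qₖ₋₂ (with p₋₁=1, p₋₂=0, q₋₁=0, q₋₂=1):
  k=0: a=9, p=9, q=1
  k=1: a=6, p=55, q=6
  k=2: a=1, p=64, q=7

64/7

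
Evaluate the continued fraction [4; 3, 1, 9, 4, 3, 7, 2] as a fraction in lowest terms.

Using pₖ = aₖpₖ₋₁ + pₖ₋₂ and qₖ = aₖqₖ₋₁ + qₖ₋₂:
  k=0: a=4, p=4, q=1
  k=1: a=3, p=13, q=3
  k=2: a=1, p=17, q=4
  k=3: a=9, p=166, q=39
  k=4: a=4, p=681, q=160
  k=5: a=3, p=2209, q=519
  k=6: a=7, p=16144, q=3793
  k=7: a=2, p=34497, q=8105

34497/8105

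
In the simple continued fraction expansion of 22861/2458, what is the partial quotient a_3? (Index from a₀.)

15

22861 = 9·2458 + 739   →  a_0 = 9
2458 = 3·739 + 241   →  a_1 = 3
739 = 3·241 + 16   →  a_2 = 3
241 = 15·16 + 1   →  a_3 = 15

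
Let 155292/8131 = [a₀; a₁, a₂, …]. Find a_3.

1

155292 = 19·8131 + 803   →  a_0 = 19
8131 = 10·803 + 101   →  a_1 = 10
803 = 7·101 + 96   →  a_2 = 7
101 = 1·96 + 5   →  a_3 = 1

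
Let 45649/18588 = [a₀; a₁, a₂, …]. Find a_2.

45649 = 2·18588 + 8473   →  a_0 = 2
18588 = 2·8473 + 1642   →  a_1 = 2
8473 = 5·1642 + 263   →  a_2 = 5

5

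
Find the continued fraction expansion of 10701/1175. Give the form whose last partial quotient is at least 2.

10701 = 9*1175 + 126
1175 = 9*126 + 41
126 = 3*41 + 3
41 = 13*3 + 2
3 = 1*2 + 1
2 = 2*1 + 0  (stop)
So 10701/1175 = [9; 9, 3, 13, 1, 2].

[9; 9, 3, 13, 1, 2]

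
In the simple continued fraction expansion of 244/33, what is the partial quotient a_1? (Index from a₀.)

2

244 = 7·33 + 13   →  a_0 = 7
33 = 2·13 + 7   →  a_1 = 2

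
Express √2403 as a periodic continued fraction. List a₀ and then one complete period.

a₀ = ⌊√2403⌋ = 49.

[49; 49, 98]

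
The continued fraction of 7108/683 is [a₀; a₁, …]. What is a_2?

7108 = 10·683 + 278   →  a_0 = 10
683 = 2·278 + 127   →  a_1 = 2
278 = 2·127 + 24   →  a_2 = 2

2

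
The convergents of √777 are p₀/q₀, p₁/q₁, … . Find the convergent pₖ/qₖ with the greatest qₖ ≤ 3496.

86997/3121

√777 = [27; 1, 6, 1, 54, …] (period length 4).
Convergents:
  p_0/q_0 = 27/1
  p_1/q_1 = 28/1
  p_2/q_2 = 195/7
  p_3/q_3 = 223/8
  p_4/q_4 = 12237/439
  p_5/q_5 = 12460/447
  p_6/q_6 = 86997/3121
  p_7/q_7 = 99457/3568
q_6 = 3121 ≤ 3496 < 3568 = q_7, so the answer is 86997/3121.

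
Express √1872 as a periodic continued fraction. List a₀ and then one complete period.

a₀ = ⌊√1872⌋ = 43.
With m₀=0, d₀=1 and mₖ₊₁ = dₖaₖ − mₖ, dₖ₊₁ = (n − mₖ₊₁²)/dₖ, aₖ₊₁ = ⌊(a₀+mₖ₊₁)/dₖ₊₁⌋:
  k=1: m=43, d=23, a=3
  k=2: m=26, d=52, a=1
  k=3: m=26, d=23, a=3
  k=4: m=43, d=1, a=86
d=1 and a=2a₀=86 at k=4, so the next step gives (m, d) = (43, 23) again — its k=1 value — and the period has length 4.

[43; 3, 1, 3, 86]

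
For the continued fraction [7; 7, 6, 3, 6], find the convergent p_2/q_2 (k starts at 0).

307/43

Using pₖ = aₖpₖ₋₁ + pₖ₋₂, qₖ = aₖqₖ₋₁ + qₖ₋₂ (with p₋₁=1, p₋₂=0, q₋₁=0, q₋₂=1):
  k=0: a=7, p=7, q=1
  k=1: a=7, p=50, q=7
  k=2: a=6, p=307, q=43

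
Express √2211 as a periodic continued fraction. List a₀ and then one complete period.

a₀ = ⌊√2211⌋ = 47.
With m₀=0, d₀=1 and mₖ₊₁ = dₖaₖ − mₖ, dₖ₊₁ = (n − mₖ₊₁²)/dₖ, aₖ₊₁ = ⌊(a₀+mₖ₊₁)/dₖ₊₁⌋:
  k=1: m=47, d=2, a=47
  k=2: m=47, d=1, a=94
d=1 and a=2a₀=94 at k=2, so the next step gives (m, d) = (47, 2) again — its k=1 value — and the period has length 2.

[47; 47, 94]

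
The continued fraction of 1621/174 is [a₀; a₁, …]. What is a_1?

3

1621 = 9·174 + 55   →  a_0 = 9
174 = 3·55 + 9   →  a_1 = 3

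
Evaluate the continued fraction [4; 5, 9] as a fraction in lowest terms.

193/46

Fold from the inside: start with 9/1.
  5 + 1/9 = 46/9
  4 + 9/46 = 193/46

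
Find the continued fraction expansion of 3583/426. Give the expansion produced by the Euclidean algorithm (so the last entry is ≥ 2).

[8; 2, 2, 3, 3, 3, 2]

3583 = 8*426 + 175
426 = 2*175 + 76
175 = 2*76 + 23
76 = 3*23 + 7
23 = 3*7 + 2
7 = 3*2 + 1
2 = 2*1 + 0  (stop)
So 3583/426 = [8; 2, 2, 3, 3, 3, 2].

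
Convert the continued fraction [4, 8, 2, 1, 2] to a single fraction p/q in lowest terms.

276/67

Using pₖ = aₖpₖ₋₁ + pₖ₋₂ and qₖ = aₖqₖ₋₁ + qₖ₋₂:
  k=0: a=4, p=4, q=1
  k=1: a=8, p=33, q=8
  k=2: a=2, p=70, q=17
  k=3: a=1, p=103, q=25
  k=4: a=2, p=276, q=67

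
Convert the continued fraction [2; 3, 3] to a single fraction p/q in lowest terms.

23/10

Fold from the inside: start with 3/1.
  3 + 1/3 = 10/3
  2 + 3/10 = 23/10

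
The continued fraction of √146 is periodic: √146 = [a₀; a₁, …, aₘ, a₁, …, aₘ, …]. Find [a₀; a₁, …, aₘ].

[12; 12, 24]

a₀ = ⌊√146⌋ = 12.
With m₀=0, d₀=1 and mₖ₊₁ = dₖaₖ − mₖ, dₖ₊₁ = (n − mₖ₊₁²)/dₖ, aₖ₊₁ = ⌊(a₀+mₖ₊₁)/dₖ₊₁⌋:
  k=1: m=12, d=2, a=12
  k=2: m=12, d=1, a=24
d=1 and a=2a₀=24 at k=2, so the next step gives (m, d) = (12, 2) again — its k=1 value — and the period has length 2.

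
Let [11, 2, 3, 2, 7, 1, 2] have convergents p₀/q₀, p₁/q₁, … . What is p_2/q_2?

80/7

Using pₖ = aₖpₖ₋₁ + pₖ₋₂, qₖ = aₖqₖ₋₁ + qₖ₋₂ (with p₋₁=1, p₋₂=0, q₋₁=0, q₋₂=1):
  k=0: a=11, p=11, q=1
  k=1: a=2, p=23, q=2
  k=2: a=3, p=80, q=7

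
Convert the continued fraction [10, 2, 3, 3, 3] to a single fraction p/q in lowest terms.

Using pₖ = aₖpₖ₋₁ + pₖ₋₂ and qₖ = aₖqₖ₋₁ + qₖ₋₂:
  k=0: a=10, p=10, q=1
  k=1: a=2, p=21, q=2
  k=2: a=3, p=73, q=7
  k=3: a=3, p=240, q=23
  k=4: a=3, p=793, q=76

793/76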